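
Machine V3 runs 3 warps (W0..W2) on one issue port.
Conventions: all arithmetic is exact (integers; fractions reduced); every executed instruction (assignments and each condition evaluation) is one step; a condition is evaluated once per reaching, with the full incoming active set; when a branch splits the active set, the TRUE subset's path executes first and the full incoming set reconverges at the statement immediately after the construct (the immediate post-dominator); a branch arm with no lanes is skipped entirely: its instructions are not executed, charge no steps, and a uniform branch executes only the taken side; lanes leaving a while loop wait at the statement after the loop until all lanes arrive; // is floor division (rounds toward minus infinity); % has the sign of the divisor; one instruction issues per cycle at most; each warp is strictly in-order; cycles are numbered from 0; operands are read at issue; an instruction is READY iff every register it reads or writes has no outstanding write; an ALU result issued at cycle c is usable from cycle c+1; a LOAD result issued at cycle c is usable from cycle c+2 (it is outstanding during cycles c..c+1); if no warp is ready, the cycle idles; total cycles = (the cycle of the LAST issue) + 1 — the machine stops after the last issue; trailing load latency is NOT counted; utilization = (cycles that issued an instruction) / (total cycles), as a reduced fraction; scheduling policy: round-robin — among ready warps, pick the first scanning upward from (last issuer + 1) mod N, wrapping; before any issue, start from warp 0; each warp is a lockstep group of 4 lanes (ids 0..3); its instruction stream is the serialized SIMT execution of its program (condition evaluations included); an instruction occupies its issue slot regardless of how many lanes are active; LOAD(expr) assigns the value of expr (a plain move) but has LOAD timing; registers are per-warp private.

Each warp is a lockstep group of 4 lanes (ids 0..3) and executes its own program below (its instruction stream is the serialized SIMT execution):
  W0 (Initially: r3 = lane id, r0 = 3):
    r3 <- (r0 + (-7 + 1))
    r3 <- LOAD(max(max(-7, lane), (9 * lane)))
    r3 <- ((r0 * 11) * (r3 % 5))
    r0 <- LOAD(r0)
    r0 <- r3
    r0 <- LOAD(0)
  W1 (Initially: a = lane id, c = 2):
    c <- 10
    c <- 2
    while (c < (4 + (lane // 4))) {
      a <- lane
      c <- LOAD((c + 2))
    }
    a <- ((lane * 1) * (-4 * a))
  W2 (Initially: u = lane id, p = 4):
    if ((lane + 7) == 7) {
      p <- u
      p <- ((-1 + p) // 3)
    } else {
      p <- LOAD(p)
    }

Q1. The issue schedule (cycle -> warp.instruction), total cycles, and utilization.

cycle 0: W0.I0
cycle 1: W1.I0
cycle 2: W2.I0
cycle 3: W0.I1
cycle 4: W1.I1
cycle 5: W2.I1
cycle 6: W0.I2
cycle 7: W1.I2
cycle 8: W2.I2
cycle 9: W0.I3
cycle 10: W1.I3
cycle 11: W2.I3
cycle 12: W0.I4
cycle 13: W1.I4
cycle 14: W0.I5
cycle 15: W1.I5
cycle 16: W1.I6

Answer: 17 cycles, utilization 1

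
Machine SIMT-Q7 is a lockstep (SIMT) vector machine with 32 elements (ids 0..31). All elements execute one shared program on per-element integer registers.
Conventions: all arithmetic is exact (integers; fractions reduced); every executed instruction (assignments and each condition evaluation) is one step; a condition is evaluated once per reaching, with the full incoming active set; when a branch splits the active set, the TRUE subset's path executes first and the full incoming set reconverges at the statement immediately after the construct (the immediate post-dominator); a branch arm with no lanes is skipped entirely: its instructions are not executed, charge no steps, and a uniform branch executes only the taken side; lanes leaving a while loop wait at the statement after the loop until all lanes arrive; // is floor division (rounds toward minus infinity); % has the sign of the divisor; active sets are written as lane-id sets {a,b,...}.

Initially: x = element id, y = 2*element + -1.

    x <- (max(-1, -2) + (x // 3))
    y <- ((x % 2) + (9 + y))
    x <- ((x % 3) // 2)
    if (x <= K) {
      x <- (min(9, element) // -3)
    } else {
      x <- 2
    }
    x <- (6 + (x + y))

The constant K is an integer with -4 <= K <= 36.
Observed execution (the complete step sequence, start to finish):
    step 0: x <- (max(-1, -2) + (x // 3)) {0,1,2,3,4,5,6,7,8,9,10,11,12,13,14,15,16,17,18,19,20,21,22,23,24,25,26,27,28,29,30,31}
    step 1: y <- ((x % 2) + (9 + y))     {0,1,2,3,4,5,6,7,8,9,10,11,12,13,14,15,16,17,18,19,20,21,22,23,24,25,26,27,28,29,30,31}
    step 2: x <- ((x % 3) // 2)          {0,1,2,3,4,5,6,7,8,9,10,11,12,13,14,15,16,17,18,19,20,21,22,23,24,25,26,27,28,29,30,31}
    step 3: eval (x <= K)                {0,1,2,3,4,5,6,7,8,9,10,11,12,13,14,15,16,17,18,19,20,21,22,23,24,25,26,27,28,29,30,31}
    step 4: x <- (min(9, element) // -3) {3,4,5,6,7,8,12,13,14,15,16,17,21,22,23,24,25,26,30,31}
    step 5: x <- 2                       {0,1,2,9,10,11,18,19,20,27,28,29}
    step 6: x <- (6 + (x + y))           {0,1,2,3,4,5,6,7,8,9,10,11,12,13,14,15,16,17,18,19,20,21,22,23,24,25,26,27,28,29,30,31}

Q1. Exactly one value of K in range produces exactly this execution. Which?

Answer: K = 0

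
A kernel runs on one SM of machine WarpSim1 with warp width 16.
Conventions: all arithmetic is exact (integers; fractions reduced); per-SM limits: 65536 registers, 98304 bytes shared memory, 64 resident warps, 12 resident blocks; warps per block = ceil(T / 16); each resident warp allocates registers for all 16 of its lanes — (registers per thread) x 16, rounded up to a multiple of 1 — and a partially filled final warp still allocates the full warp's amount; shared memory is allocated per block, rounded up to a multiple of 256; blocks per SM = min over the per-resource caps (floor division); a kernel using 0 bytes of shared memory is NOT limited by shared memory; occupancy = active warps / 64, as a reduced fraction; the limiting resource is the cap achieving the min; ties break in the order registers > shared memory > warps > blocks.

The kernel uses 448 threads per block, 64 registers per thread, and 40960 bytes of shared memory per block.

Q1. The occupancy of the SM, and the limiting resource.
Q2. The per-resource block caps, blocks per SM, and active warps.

Answer: occupancy 7/8, limited by registers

registers: 2 blocks
shared memory: 2 blocks
warps: 2 blocks
blocks: 12 blocks

Answer: 2 blocks, 56 active warps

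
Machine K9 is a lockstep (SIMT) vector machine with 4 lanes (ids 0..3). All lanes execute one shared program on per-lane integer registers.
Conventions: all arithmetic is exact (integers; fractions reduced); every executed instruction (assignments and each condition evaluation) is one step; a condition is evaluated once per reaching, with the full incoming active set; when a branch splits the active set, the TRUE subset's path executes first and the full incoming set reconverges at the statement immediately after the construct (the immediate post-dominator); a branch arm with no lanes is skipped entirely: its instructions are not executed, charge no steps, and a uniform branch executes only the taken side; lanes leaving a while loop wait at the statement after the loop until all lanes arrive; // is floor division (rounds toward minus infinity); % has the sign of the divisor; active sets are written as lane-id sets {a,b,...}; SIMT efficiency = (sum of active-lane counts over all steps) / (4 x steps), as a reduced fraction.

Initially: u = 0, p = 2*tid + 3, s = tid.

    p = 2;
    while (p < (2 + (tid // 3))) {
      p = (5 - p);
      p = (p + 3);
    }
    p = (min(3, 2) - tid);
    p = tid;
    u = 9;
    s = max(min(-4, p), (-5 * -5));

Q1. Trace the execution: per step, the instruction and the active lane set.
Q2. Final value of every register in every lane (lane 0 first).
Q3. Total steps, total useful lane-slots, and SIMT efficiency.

step 0: p <- 2                       {0,1,2,3}
step 1: eval (p < (2 + (tid // 3)))  {0,1,2,3}
step 2: p <- (5 - p)                 {3}
step 3: p <- (p + 3)                 {3}
step 4: eval (p < (2 + (tid // 3)))  {3}
step 5: p <- (min(3, 2) - tid)       {0,1,2,3}
step 6: p <- tid                     {0,1,2,3}
step 7: u <- 9                       {0,1,2,3}
step 8: s <- max(min(-4, p), (-5 * -5)) {0,1,2,3}

Answer: 9 steps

u: 9,9,9,9
p: 0,1,2,3
s: 25,25,25,25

steps = 9; useful = 27; efficiency = 27/36 = 3/4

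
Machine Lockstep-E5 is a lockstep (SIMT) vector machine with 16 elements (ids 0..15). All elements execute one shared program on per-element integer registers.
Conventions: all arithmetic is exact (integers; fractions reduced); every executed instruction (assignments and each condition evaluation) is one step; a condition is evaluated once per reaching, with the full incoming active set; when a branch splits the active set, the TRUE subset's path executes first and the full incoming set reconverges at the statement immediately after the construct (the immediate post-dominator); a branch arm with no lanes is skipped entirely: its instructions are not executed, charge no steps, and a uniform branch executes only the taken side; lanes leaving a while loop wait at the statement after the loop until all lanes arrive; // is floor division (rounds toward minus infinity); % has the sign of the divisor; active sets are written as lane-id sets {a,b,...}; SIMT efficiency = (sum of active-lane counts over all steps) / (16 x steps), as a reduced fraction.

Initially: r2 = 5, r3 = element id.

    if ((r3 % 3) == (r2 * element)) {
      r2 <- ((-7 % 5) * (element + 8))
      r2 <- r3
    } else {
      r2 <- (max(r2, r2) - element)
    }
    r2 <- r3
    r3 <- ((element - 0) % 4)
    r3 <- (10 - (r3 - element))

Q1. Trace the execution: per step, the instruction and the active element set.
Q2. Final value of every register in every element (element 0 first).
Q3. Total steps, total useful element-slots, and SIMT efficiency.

step 0: eval ((r3 % 3) == (r2 * element)) {0,1,2,3,4,5,6,7,8,9,10,11,12,13,14,15}
step 1: r2 <- ((-7 % 5) * (element + 8)) {0}
step 2: r2 <- r3                     {0}
step 3: r2 <- (max(r2, r2) - element) {1,2,3,4,5,6,7,8,9,10,11,12,13,14,15}
step 4: r2 <- r3                     {0,1,2,3,4,5,6,7,8,9,10,11,12,13,14,15}
step 5: r3 <- ((element - 0) % 4)    {0,1,2,3,4,5,6,7,8,9,10,11,12,13,14,15}
step 6: r3 <- (10 - (r3 - element))  {0,1,2,3,4,5,6,7,8,9,10,11,12,13,14,15}

Answer: 7 steps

r2: 0,1,2,3,4,5,6,7,8,9,10,11,12,13,14,15
r3: 10,10,10,10,14,14,14,14,18,18,18,18,22,22,22,22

steps = 7; useful = 81; efficiency = 81/112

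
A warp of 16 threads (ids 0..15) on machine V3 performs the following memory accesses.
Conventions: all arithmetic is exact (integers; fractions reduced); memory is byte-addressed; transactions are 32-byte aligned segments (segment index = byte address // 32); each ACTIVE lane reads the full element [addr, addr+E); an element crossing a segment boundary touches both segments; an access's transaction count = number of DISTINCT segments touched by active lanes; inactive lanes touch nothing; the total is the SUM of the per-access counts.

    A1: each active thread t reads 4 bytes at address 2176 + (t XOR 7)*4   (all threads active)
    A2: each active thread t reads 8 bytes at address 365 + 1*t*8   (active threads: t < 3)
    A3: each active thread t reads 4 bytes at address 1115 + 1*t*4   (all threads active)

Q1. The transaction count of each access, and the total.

A1: 2 transactions
A2: 2 transactions
A3: 3 transactions

Answer: 2,2,3; total 7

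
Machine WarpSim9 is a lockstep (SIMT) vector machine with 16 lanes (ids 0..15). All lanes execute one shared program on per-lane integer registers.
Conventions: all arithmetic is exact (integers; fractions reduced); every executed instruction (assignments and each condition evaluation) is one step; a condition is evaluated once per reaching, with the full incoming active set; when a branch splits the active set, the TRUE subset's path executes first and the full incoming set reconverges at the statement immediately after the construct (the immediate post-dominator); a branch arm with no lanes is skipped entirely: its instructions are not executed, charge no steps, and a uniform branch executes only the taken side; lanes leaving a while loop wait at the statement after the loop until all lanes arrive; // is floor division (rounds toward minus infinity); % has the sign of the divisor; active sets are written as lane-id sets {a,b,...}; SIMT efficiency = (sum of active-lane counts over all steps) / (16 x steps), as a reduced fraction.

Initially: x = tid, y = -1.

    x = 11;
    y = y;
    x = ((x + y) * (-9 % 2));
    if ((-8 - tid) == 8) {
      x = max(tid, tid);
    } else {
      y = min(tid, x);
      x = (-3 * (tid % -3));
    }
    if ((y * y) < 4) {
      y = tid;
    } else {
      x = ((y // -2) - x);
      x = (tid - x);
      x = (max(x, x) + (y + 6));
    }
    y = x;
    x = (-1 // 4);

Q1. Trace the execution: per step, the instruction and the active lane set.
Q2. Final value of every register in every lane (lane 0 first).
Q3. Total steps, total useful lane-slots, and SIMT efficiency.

step 0: x <- 11                      {0,1,2,3,4,5,6,7,8,9,10,11,12,13,14,15}
step 1: y <- y                       {0,1,2,3,4,5,6,7,8,9,10,11,12,13,14,15}
step 2: x <- ((x + y) * (-9 % 2))    {0,1,2,3,4,5,6,7,8,9,10,11,12,13,14,15}
step 3: eval ((-8 - tid) == 8)       {0,1,2,3,4,5,6,7,8,9,10,11,12,13,14,15}
step 4: y <- min(tid, x)             {0,1,2,3,4,5,6,7,8,9,10,11,12,13,14,15}
step 5: x <- (-3 * (tid % -3))       {0,1,2,3,4,5,6,7,8,9,10,11,12,13,14,15}
step 6: eval ((y * y) < 4)           {0,1,2,3,4,5,6,7,8,9,10,11,12,13,14,15}
step 7: y <- tid                     {0,1}
step 8: x <- ((y // -2) - x)         {2,3,4,5,6,7,8,9,10,11,12,13,14,15}
step 9: x <- (tid - x)               {2,3,4,5,6,7,8,9,10,11,12,13,14,15}
step 10: x <- (max(x, x) + (y + 6))   {2,3,4,5,6,7,8,9,10,11,12,13,14,15}
step 11: y <- x                       {0,1,2,3,4,5,6,7,8,9,10,11,12,13,14,15}
step 12: x <- (-1 // 4)               {0,1,2,3,4,5,6,7,8,9,10,11,12,13,14,15}

Answer: 13 steps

x: -1,-1,-1,-1,-1,-1,-1,-1,-1,-1,-1,-1,-1,-1,-1,-1
y: 0,6,14,14,22,22,21,30,29,29,37,35,33,40,38,36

steps = 13; useful = 188; efficiency = 188/208 = 47/52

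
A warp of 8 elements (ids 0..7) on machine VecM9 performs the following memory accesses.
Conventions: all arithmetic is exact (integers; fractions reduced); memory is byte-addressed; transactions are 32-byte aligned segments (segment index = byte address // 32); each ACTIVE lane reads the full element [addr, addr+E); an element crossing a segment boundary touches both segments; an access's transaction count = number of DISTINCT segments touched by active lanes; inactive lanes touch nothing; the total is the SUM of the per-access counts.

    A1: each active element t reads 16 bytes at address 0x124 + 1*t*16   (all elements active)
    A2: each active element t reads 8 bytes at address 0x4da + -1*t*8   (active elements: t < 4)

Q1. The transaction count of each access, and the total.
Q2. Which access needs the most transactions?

A1: 5 transactions
A2: 2 transactions

Answer: 5,2; total 7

Answer: A1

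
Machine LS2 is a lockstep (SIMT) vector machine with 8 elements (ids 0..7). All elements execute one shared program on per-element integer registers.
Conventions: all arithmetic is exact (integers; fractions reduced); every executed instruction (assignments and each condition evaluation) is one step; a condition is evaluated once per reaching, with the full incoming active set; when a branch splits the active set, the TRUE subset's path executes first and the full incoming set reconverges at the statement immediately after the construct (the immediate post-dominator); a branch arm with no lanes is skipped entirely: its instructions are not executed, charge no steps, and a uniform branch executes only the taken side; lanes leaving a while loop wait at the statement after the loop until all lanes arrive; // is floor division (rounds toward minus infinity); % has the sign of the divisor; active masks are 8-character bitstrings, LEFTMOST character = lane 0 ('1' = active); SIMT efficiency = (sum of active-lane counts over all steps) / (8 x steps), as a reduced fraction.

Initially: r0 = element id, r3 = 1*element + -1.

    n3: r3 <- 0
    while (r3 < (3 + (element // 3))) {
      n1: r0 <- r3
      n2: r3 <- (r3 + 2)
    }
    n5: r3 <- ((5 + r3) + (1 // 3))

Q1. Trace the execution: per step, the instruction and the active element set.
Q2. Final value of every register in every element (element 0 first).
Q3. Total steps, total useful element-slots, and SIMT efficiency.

step 0: r3 <- 0                      11111111
step 1: eval (r3 < (3 + (element // 3))) 11111111
step 2: r0 <- r3                     11111111
step 3: r3 <- (r3 + 2)               11111111
step 4: eval (r3 < (3 + (element // 3))) 11111111
step 5: r0 <- r3                     11111111
step 6: r3 <- (r3 + 2)               11111111
step 7: eval (r3 < (3 + (element // 3))) 11111111
step 8: r0 <- r3                     00000011
step 9: r3 <- (r3 + 2)               00000011
step 10: eval (r3 < (3 + (element // 3))) 00000011
step 11: r3 <- ((5 + r3) + (1 // 3))  11111111

Answer: 12 steps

r0: 2,2,2,2,2,2,4,4
r3: 9,9,9,9,9,9,11,11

steps = 12; useful = 78; efficiency = 78/96 = 13/16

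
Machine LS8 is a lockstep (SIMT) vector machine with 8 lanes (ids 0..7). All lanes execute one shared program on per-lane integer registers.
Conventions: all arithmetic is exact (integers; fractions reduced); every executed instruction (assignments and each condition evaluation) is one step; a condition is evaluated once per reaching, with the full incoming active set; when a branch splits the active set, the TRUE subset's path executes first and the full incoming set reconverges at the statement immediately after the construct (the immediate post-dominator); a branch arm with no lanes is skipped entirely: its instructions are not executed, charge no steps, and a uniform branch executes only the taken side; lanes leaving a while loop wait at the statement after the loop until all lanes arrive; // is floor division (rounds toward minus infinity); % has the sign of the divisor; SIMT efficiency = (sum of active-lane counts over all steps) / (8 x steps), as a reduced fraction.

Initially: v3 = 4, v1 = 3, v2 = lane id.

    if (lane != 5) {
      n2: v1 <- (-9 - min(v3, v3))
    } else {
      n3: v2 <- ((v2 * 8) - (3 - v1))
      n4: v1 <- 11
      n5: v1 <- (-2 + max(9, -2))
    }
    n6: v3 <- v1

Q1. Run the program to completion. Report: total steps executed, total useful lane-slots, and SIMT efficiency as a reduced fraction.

Answer: 6 steps, 26 useful, 13/24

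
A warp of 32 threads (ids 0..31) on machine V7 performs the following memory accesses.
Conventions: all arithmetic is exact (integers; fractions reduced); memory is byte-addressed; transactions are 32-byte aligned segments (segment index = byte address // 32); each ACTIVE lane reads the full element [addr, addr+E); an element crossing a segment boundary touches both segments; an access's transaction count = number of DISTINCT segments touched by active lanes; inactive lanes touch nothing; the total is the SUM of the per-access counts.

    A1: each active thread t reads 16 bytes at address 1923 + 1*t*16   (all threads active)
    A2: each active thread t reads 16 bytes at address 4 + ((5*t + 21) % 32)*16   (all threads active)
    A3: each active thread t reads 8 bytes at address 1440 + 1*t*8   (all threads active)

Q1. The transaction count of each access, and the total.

A1: 17 transactions
A2: 17 transactions
A3: 8 transactions

Answer: 17,17,8; total 42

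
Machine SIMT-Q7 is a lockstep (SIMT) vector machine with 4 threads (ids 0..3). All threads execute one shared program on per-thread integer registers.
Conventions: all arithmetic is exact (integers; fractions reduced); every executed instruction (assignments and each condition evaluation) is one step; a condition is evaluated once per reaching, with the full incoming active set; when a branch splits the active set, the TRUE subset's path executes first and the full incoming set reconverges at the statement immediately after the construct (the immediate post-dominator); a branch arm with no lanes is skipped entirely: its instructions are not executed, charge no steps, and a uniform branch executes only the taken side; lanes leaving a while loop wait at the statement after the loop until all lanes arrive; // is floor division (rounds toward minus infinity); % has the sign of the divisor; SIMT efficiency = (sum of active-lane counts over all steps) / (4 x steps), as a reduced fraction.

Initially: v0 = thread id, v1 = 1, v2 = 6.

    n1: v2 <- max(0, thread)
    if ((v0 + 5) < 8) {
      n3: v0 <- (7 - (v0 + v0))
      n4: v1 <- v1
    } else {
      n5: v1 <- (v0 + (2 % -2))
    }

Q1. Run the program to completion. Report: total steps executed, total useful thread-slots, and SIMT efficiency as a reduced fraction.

Answer: 5 steps, 15 useful, 3/4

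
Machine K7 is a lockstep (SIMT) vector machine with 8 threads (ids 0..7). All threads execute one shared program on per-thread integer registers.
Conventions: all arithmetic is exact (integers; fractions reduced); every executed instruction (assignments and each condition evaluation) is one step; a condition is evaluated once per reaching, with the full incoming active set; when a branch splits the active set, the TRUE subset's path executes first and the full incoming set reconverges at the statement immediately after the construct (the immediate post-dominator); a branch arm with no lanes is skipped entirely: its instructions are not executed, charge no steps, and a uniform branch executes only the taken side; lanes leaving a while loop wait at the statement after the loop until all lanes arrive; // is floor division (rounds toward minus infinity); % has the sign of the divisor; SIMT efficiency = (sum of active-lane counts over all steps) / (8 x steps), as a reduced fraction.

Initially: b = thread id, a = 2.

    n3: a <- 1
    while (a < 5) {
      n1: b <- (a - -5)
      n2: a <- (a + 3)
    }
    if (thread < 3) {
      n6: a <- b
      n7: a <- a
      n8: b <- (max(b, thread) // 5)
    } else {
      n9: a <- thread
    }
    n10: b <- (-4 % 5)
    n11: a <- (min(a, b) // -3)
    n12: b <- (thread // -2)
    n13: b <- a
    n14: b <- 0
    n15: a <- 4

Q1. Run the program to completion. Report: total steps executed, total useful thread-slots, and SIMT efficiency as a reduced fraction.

Answer: 19 steps, 134 useful, 67/76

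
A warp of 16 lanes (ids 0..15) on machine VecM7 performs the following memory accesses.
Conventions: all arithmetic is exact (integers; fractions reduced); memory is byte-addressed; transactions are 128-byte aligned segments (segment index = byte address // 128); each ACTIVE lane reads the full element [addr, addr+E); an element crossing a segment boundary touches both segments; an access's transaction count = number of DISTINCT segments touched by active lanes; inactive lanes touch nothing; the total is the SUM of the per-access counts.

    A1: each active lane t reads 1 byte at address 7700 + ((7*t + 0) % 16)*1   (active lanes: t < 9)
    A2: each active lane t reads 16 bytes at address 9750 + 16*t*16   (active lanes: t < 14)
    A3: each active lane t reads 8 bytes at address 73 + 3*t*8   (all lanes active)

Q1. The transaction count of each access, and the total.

A1: 1 transaction
A2: 14 transactions
A3: 4 transactions

Answer: 1,14,4; total 19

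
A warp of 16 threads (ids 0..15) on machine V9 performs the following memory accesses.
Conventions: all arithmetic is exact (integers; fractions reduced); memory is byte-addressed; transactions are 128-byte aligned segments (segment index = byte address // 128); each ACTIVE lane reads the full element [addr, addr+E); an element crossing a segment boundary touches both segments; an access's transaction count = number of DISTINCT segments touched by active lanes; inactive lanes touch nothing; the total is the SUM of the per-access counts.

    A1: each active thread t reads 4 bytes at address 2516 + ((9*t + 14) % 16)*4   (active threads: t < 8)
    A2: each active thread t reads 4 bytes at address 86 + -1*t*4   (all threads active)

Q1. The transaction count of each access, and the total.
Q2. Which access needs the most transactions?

A1: 2 transactions
A2: 1 transaction

Answer: 2,1; total 3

Answer: A1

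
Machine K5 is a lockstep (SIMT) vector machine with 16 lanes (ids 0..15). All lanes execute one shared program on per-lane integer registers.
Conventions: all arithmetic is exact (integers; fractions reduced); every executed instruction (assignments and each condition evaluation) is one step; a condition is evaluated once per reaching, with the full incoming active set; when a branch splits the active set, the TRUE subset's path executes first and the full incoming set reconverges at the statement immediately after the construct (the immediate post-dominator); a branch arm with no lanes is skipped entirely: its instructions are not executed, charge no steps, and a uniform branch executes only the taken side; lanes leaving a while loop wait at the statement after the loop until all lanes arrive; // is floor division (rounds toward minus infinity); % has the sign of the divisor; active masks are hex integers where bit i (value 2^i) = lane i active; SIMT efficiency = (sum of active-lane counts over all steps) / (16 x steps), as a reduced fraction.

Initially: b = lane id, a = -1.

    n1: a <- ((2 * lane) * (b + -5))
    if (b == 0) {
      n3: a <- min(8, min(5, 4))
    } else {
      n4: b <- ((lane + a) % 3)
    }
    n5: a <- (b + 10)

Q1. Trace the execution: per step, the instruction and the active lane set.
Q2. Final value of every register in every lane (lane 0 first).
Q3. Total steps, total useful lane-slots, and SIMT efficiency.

step 0: a <- ((2 * lane) * (b + -5)) 0xffff
step 1: eval (b == 0)                0xffff
step 2: a <- min(8, min(5, 4))       0x0001
step 3: b <- ((lane + a) % 3)        0xfffe
step 4: a <- (b + 10)                0xffff

Answer: 5 steps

b: 0,2,2,0,2,2,0,2,2,0,2,2,0,2,2,0
a: 10,12,12,10,12,12,10,12,12,10,12,12,10,12,12,10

steps = 5; useful = 64; efficiency = 64/80 = 4/5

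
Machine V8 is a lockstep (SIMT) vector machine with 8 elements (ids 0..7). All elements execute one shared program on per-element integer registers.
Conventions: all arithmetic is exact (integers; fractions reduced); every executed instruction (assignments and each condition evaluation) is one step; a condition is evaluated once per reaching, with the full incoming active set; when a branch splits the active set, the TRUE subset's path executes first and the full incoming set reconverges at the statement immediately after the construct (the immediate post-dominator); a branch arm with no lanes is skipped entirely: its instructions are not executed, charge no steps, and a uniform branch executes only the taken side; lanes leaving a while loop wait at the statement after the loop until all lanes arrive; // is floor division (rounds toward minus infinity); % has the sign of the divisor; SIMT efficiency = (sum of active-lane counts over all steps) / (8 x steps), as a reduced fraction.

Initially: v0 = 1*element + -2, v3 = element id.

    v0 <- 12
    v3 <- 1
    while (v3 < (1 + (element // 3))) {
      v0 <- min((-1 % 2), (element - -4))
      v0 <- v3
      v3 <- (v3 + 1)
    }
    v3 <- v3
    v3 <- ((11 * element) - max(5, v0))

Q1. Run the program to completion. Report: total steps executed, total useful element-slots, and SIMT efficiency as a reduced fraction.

Answer: 13 steps, 68 useful, 17/26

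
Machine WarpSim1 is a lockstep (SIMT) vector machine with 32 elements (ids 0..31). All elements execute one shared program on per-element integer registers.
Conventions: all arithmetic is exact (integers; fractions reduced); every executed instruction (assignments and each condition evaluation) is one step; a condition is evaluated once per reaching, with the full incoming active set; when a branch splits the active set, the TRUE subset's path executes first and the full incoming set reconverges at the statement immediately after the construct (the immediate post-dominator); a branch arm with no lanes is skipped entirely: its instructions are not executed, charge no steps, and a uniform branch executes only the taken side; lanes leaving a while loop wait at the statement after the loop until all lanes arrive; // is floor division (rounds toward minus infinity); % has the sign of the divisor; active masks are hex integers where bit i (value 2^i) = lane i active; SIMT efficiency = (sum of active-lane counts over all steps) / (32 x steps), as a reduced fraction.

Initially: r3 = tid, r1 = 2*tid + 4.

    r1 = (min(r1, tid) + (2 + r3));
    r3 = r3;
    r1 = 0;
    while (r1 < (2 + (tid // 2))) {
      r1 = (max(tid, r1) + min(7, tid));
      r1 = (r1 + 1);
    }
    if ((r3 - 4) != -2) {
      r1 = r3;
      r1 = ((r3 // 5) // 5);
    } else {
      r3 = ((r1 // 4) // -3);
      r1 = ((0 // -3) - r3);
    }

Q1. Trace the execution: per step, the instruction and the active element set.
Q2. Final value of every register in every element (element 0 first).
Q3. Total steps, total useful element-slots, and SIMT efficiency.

step 0: r1 <- (min(r1, tid) + (2 + r3)) 0xffffffff
step 1: r3 <- r3                     0xffffffff
step 2: r1 <- 0                      0xffffffff
step 3: eval (r1 < (2 + (tid // 2))) 0xffffffff
step 4: r1 <- (max(tid, r1) + min(7, tid)) 0xffffffff
step 5: r1 <- (r1 + 1)               0xffffffff
step 6: eval (r1 < (2 + (tid // 2))) 0xffffffff
step 7: r1 <- (max(tid, r1) + min(7, tid)) 0x00000001
step 8: r1 <- (r1 + 1)               0x00000001
step 9: eval (r1 < (2 + (tid // 2))) 0x00000001
step 10: eval ((r3 - 4) != -2)        0xffffffff
step 11: r1 <- r3                     0xfffffffb
step 12: r1 <- ((r3 // 5) // 5)       0xfffffffb
step 13: r3 <- ((r1 // 4) // -3)      0x00000004
step 14: r1 <- ((0 // -3) - r3)       0x00000004

Answer: 15 steps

r3: 0,1,-1,3,4,5,6,7,8,9,10,11,12,13,14,15,16,17,18,19,20,21,22,23,24,25,26,27,28,29,30,31
r1: 0,0,1,0,0,0,0,0,0,0,0,0,0,0,0,0,0,0,0,0,0,0,0,0,0,1,1,1,1,1,1,1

steps = 15; useful = 323; efficiency = 323/480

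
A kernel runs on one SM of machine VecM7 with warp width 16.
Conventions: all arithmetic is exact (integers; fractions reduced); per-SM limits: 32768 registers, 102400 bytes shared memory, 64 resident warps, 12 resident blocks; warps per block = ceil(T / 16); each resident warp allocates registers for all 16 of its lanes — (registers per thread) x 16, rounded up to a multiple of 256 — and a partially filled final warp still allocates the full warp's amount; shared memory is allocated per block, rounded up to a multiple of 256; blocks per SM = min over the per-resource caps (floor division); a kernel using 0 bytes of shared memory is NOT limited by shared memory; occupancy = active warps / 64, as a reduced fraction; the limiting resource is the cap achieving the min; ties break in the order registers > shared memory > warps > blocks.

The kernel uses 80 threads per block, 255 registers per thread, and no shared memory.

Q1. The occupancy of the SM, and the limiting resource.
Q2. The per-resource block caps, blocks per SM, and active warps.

Answer: occupancy 5/64, limited by registers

registers: 1 block
shared memory: no limit (kernel uses none)
warps: 12 blocks
blocks: 12 blocks

Answer: 1 block, 5 active warps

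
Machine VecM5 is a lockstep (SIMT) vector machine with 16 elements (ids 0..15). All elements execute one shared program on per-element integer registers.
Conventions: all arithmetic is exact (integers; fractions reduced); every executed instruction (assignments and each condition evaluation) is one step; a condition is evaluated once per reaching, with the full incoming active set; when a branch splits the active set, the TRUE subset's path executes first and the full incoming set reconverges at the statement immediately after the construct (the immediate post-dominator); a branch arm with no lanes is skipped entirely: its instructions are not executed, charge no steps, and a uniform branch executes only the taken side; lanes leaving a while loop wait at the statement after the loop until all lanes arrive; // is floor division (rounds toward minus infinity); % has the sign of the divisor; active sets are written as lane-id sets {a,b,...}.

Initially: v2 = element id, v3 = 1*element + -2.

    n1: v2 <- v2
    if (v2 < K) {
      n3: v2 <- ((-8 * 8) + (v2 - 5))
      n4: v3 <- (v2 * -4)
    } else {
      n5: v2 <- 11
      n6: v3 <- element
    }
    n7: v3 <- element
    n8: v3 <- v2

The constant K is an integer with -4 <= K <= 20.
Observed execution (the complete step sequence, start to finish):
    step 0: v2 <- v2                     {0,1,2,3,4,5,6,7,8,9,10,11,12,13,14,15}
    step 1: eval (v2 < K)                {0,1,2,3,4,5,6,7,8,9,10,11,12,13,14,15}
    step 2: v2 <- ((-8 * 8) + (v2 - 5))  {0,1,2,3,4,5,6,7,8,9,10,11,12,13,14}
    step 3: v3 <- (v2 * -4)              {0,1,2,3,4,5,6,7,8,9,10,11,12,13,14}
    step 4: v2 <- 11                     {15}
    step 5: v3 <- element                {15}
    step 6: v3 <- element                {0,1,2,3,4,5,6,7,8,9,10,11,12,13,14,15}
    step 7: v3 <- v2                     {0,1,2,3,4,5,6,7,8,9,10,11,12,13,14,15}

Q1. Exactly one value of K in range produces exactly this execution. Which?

Answer: K = 15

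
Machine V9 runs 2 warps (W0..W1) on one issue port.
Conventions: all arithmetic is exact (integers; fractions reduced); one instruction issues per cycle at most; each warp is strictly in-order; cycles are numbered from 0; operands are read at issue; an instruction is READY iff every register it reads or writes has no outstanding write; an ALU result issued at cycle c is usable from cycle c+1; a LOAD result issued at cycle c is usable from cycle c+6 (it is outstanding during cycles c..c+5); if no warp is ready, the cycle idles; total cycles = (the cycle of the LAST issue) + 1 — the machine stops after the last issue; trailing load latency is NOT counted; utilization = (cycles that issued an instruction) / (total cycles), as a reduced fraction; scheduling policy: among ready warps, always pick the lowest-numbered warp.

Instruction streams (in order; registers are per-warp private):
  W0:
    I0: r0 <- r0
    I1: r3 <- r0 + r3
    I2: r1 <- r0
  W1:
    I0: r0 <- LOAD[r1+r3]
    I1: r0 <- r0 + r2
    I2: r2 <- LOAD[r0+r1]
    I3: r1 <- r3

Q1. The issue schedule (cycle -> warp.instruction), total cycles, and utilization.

cycle 0: W0.I0
cycle 1: W0.I1
cycle 2: W0.I2
cycle 3: W1.I0
cycle 4: idle
cycle 5: idle
cycle 6: idle
cycle 7: idle
cycle 8: idle
cycle 9: W1.I1
cycle 10: W1.I2
cycle 11: W1.I3

Answer: 12 cycles, utilization 7/12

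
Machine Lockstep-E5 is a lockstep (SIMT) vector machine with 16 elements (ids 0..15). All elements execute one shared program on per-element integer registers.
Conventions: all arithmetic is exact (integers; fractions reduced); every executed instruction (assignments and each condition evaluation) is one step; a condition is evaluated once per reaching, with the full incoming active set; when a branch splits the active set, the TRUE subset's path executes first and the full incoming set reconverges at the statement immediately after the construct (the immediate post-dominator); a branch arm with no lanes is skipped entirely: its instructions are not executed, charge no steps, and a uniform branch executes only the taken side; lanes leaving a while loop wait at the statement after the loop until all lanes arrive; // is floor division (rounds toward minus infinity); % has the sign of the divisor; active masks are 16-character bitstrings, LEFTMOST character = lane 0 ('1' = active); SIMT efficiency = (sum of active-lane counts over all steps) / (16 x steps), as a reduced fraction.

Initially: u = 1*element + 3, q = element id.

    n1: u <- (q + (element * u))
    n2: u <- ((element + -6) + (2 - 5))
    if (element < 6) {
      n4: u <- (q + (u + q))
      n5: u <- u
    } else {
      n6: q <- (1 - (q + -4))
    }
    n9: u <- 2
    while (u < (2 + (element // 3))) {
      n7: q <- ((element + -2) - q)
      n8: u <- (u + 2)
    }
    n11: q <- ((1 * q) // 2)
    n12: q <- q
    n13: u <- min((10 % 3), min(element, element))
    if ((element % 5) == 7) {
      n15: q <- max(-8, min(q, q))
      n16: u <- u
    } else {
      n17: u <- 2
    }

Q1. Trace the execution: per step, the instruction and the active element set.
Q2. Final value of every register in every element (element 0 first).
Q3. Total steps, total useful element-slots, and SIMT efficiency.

step 0: u <- (q + (element * u))     1111111111111111
step 1: u <- ((element + -6) + (2 - 5)) 1111111111111111
step 2: eval (element < 6)           1111111111111111
step 3: u <- (q + (u + q))           1111110000000000
step 4: u <- u                       1111110000000000
step 5: q <- (1 - (q + -4))          0000001111111111
step 6: u <- 2                       1111111111111111
step 7: eval (u < (2 + (element // 3))) 1111111111111111
step 8: q <- ((element + -2) - q)    0001111111111111
step 9: u <- (u + 2)                 0001111111111111
step 10: eval (u < (2 + (element // 3))) 0001111111111111
step 11: q <- ((element + -2) - q)    0000000001111111
step 12: u <- (u + 2)                 0000000001111111
step 13: eval (u < (2 + (element // 3))) 0000000001111111
step 14: q <- ((element + -2) - q)    0000000000000001
step 15: u <- (u + 2)                 0000000000000001
step 16: eval (u < (2 + (element // 3))) 0000000000000001
step 17: q <- ((1 * q) // 2)          1111111111111111
step 18: q <- q                       1111111111111111
step 19: u <- min((10 % 3), min(element, element)) 1111111111111111
step 20: eval ((element % 5) == 7)    1111111111111111
step 21: u <- 2                       1111111111111111

Answer: 22 steps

u: 2,2,2,2,2,2,2,2,2,2,2,2,2,2,2,2
q: 0,0,1,-1,-1,-1,2,3,4,-2,-3,-3,-4,-4,-5,11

steps = 22; useful = 245; efficiency = 245/352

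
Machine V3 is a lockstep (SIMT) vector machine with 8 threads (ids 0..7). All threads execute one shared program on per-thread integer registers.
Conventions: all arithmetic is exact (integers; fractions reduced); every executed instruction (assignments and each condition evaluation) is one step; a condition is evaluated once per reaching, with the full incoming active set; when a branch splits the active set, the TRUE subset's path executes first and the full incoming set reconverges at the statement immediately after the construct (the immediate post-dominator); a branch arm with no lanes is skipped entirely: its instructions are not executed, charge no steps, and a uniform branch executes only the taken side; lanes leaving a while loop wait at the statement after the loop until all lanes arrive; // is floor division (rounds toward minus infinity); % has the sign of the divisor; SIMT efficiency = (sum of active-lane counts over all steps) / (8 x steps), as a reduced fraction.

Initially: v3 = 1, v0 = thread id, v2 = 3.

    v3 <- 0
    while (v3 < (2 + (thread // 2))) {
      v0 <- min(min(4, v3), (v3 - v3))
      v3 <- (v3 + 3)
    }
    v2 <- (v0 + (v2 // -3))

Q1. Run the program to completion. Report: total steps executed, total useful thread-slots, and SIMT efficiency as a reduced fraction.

Answer: 9 steps, 60 useful, 5/6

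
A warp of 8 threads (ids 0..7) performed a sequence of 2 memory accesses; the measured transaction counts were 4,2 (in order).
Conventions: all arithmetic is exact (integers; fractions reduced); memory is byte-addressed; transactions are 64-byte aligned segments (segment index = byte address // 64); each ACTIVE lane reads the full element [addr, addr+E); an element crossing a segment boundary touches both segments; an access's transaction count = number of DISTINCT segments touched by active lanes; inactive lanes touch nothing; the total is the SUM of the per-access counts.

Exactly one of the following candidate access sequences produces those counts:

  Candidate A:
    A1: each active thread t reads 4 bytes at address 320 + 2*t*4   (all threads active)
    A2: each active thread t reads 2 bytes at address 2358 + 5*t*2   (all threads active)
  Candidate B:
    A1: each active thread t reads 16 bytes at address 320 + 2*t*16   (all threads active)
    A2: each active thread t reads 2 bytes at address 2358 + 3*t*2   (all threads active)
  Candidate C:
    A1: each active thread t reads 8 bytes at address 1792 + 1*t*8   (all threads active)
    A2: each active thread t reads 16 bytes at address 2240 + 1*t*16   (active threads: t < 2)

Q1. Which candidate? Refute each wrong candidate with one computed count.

A: A1 gives 1 transaction, not 4
C: A1 gives 1 transaction, not 4
B: all counts match (4,2)

Answer: B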